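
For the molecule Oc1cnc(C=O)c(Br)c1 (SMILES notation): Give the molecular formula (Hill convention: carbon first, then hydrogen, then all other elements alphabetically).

Walk through each heavy atom and fill implicit hydrogens from standard valence (C 4, N 3, O 2, S 2, halogen 1); for lowercase aromatic atoms, an aromatic c carries 1 H when it has two neighbours and 0 H with three, and aromatic n carries 0 H:
  atom 1: O, bond orders sum to 1 (valence 2) → 1 H
  atom 2: aromatic c, 3 neighbours → 0 H
  atom 3: aromatic c, 2 neighbours → 1 H
  atom 4: aromatic n, 2 neighbours → 0 H
  atom 5: aromatic c, 3 neighbours → 0 H
  atom 6: C, bond orders sum to 3 (valence 4) → 1 H
  atom 7: O, bond orders sum to 2 (valence 2) → 0 H
  atom 8: aromatic c, 3 neighbours → 0 H
  atom 9: Br (halogen, monovalent) → 0 H
  atom 10: aromatic c, 2 neighbours → 1 H
Totals → C:6, H:4, Br:1, N:1, O:2.

C6H4BrNO2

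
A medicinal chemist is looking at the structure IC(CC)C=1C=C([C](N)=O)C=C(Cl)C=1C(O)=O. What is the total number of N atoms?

Scan the SMILES for N atoms (remember two-letter symbols like Cl and Br are single atoms).
Nitrogen count: 1.

1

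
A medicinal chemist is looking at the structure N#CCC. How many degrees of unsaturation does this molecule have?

2

Degree of unsaturation = (number of rings) + (number of π bonds).
Ring closures in the SMILES: 0.
π bonds: 1 triple bond (each 2 DoU) → 2 DoU from unsaturation.
Total DoU = 0 + 2 = 2.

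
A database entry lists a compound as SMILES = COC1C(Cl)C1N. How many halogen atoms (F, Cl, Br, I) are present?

Halogen atoms appear at heavy-atom position 5 (1×Cl).
Other groups present: 1 ether, 1 primary amine.
Halogen count: 1.

1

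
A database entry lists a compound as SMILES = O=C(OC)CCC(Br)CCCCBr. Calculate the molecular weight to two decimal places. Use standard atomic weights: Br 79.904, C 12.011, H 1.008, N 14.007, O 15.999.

First, the molecular formula is C9H16Br2O2 (counting implicit H from valence).
  Br: 2 × 79.904 = 159.808
  C: 9 × 12.011 = 108.099
  H: 16 × 1.008 = 16.128
  O: 2 × 15.999 = 31.998
Sum: 2×79.904 + 9×12.011 + 16×1.008 + 2×15.999 = 316.033 → 316.03 g/mol.

316.03 g/mol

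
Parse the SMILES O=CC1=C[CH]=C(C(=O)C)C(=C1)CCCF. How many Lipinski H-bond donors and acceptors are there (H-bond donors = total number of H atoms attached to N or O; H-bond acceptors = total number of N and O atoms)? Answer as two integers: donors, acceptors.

0, 2

Donors: find every N or O and count the H atoms it carries.
  atom 1 (O): bond orders sum to 2 → 0 H
  atom 8 (O): bond orders sum to 2 → 0 H
Lipinski HBD = 0.
Acceptors: N atoms = 0, O atoms = 2 → HBA = 2.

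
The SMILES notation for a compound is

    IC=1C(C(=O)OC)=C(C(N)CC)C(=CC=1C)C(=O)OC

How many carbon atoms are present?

14

Count every carbon token in the SMILES (each C, including those in ring-closure positions and inside branches).
Carbon count: 14.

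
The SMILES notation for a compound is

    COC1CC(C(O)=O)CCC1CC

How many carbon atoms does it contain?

Count every carbon token in the SMILES (each C, including those in ring-closure positions and inside branches).
Carbon count: 10.

10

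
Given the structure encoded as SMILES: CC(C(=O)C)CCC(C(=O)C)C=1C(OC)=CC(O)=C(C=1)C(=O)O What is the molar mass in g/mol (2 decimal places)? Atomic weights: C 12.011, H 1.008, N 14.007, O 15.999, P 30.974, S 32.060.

322.36 g/mol

First, the molecular formula is C17H22O6 (counting implicit H from valence).
  C: 17 × 12.011 = 204.187
  H: 22 × 1.008 = 22.176
  O: 6 × 15.999 = 95.994
Sum: 17×12.011 + 22×1.008 + 6×15.999 = 322.357 → 322.36 g/mol.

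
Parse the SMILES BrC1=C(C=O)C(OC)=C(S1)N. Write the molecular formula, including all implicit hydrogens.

C6H6BrNO2S

Walk through each heavy atom and fill implicit hydrogens from standard valence (C 4, N 3, O 2, S 2, halogen 1):
  atom 1: Br (halogen, monovalent) → 0 H
  atom 2: C, bond orders sum to 4 (valence 4) → 0 H
  atom 3: C, bond orders sum to 4 (valence 4) → 0 H
  atom 4: C, bond orders sum to 3 (valence 4) → 1 H
  atom 5: O, bond orders sum to 2 (valence 2) → 0 H
  atom 6: C, bond orders sum to 4 (valence 4) → 0 H
  atom 7: O, bond orders sum to 2 (valence 2) → 0 H
  atom 8: C, bond orders sum to 1 (valence 4) → 3 H
  atom 9: C, bond orders sum to 4 (valence 4) → 0 H
  atom 10: S, bond orders sum to 2 (valence 2) → 0 H
  atom 11: N, bond orders sum to 1 (valence 3) → 2 H
Totals → C:6, H:6, Br:1, N:1, O:2, S:1.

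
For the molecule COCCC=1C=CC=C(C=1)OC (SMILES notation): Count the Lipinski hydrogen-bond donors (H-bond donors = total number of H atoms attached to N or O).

0

Donors: find every N or O and count the H atoms it carries.
  atom 2 (O): bond orders sum to 2 → 0 H
  atom 11 (O): bond orders sum to 2 → 0 H
Lipinski HBD = 0.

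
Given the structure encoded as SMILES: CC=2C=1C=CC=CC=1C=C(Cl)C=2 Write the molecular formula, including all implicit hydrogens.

C11H9Cl

Walk through each heavy atom and fill implicit hydrogens from standard valence (C 4, N 3, O 2, S 2, halogen 1):
  atom 1: C, bond orders sum to 1 (valence 4) → 3 H
  atom 2: C, bond orders sum to 4 (valence 4) → 0 H
  atom 3: C, bond orders sum to 4 (valence 4) → 0 H
  atom 4: C, bond orders sum to 3 (valence 4) → 1 H
  atom 5: C, bond orders sum to 3 (valence 4) → 1 H
  atom 6: C, bond orders sum to 3 (valence 4) → 1 H
  atom 7: C, bond orders sum to 3 (valence 4) → 1 H
  atom 8: C, bond orders sum to 4 (valence 4) → 0 H
  atom 9: C, bond orders sum to 3 (valence 4) → 1 H
  atom 10: C, bond orders sum to 4 (valence 4) → 0 H
  atom 11: Cl (halogen, monovalent) → 0 H
  atom 12: C, bond orders sum to 3 (valence 4) → 1 H
Totals → C:11, H:9, Cl:1.
In Hill order: C11H9Cl.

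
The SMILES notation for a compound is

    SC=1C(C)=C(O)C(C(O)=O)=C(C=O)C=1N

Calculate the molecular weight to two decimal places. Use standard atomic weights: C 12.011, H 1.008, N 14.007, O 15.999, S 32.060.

First, the molecular formula is C9H9NO4S (counting implicit H from valence).
  C: 9 × 12.011 = 108.099
  H: 9 × 1.008 = 9.072
  N: 1 × 14.007 = 14.007
  O: 4 × 15.999 = 63.996
  S: 1 × 32.060 = 32.060
Sum: 9×12.011 + 9×1.008 + 1×14.007 + 4×15.999 + 1×32.060 = 227.234 → 227.23 g/mol.

227.23 g/mol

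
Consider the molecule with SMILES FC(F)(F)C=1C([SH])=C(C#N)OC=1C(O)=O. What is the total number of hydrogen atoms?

2

Walk through each heavy atom and fill implicit hydrogens from standard valence (C 4, N 3, O 2, S 2, halogen 1):
  atom 1: F (halogen, monovalent) → 0 H
  atom 2: C, bond orders sum to 4 (valence 4) → 0 H
  atom 3: F (halogen, monovalent) → 0 H
  atom 4: F (halogen, monovalent) → 0 H
  atom 5: C, bond orders sum to 4 (valence 4) → 0 H
  atom 6: C, bond orders sum to 4 (valence 4) → 0 H
  atom 7: S with explicit H count 1
  atom 8: C, bond orders sum to 4 (valence 4) → 0 H
  atom 9: C, bond orders sum to 4 (valence 4) → 0 H
  atom 10: N, bond orders sum to 3 (valence 3) → 0 H
  atom 11: O, bond orders sum to 2 (valence 2) → 0 H
  atom 12: C, bond orders sum to 4 (valence 4) → 0 H
  atom 13: C, bond orders sum to 4 (valence 4) → 0 H
  atom 14: O, bond orders sum to 1 (valence 2) → 1 H
  atom 15: O, bond orders sum to 2 (valence 2) → 0 H
Total hydrogens: 2.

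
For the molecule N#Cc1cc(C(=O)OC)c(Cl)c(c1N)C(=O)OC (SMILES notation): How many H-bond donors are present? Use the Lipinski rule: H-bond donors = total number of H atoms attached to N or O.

Donors: find every N or O and count the H atoms it carries.
  atom 1 (N): bond orders sum to 3 → 0 H
  atom 7 (O): bond orders sum to 2 → 0 H
  atom 8 (O): bond orders sum to 2 → 0 H
  atom 14 (N): bond orders sum to 1 → 2 H
  atom 16 (O): bond orders sum to 2 → 0 H
  atom 17 (O): bond orders sum to 2 → 0 H
Lipinski HBD = 2.

2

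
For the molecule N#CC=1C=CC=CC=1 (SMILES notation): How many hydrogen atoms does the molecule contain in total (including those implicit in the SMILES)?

Walk through each heavy atom and fill implicit hydrogens from standard valence (C 4, N 3, O 2, S 2, halogen 1):
  atom 1: N, bond orders sum to 3 (valence 3) → 0 H
  atom 2: C, bond orders sum to 4 (valence 4) → 0 H
  atom 3: C, bond orders sum to 4 (valence 4) → 0 H
  atom 4: C, bond orders sum to 3 (valence 4) → 1 H
  atom 5: C, bond orders sum to 3 (valence 4) → 1 H
  atom 6: C, bond orders sum to 3 (valence 4) → 1 H
  atom 7: C, bond orders sum to 3 (valence 4) → 1 H
  atom 8: C, bond orders sum to 3 (valence 4) → 1 H
Total hydrogens: 5.

5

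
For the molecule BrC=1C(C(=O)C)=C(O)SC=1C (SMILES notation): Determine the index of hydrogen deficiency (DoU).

4

Molecular formula: C7H7BrO2S.
DoU = (2C + 2 + N − H − X) / 2, where X is the halogen count and O/S are ignored.
    = (2·7 + 2 + 0 − 7 − 1) / 2 = 8 / 2 = 4.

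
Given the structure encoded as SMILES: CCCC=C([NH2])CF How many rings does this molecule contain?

0

In SMILES, each pair of matching ring-closure digits denotes one ring-closing bond; the number of such bonds equals the number of independent rings.
Ring-closure bonds here: 0.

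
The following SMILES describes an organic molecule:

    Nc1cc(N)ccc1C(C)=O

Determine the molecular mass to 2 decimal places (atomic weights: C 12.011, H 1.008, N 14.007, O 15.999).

First, the molecular formula is C8H10N2O (counting implicit H from valence).
  C: 8 × 12.011 = 96.088
  H: 10 × 1.008 = 10.080
  N: 2 × 14.007 = 28.014
  O: 1 × 15.999 = 15.999
Sum: 8×12.011 + 10×1.008 + 2×14.007 + 1×15.999 = 150.181 → 150.18 g/mol.

150.18 g/mol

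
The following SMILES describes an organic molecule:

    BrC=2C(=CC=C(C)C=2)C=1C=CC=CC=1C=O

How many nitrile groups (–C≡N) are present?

Scan the SMILES for the nitrile motif — none present.
Groups that are present: 1 aldehyde.

0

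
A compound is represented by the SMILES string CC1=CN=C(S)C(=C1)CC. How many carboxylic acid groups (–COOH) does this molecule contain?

Scan the SMILES for the carboxylic acid motif — none present.
Groups that are present: 1 thiol.

0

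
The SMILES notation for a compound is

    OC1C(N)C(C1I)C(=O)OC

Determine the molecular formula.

Walk through each heavy atom and fill implicit hydrogens from standard valence (C 4, N 3, O 2, S 2, halogen 1):
  atom 1: O, bond orders sum to 1 (valence 2) → 1 H
  atom 2: C, bond orders sum to 3 (valence 4) → 1 H
  atom 3: C, bond orders sum to 3 (valence 4) → 1 H
  atom 4: N, bond orders sum to 1 (valence 3) → 2 H
  atom 5: C, bond orders sum to 3 (valence 4) → 1 H
  atom 6: C, bond orders sum to 3 (valence 4) → 1 H
  atom 7: I (halogen, monovalent) → 0 H
  atom 8: C, bond orders sum to 4 (valence 4) → 0 H
  atom 9: O, bond orders sum to 2 (valence 2) → 0 H
  atom 10: O, bond orders sum to 2 (valence 2) → 0 H
  atom 11: C, bond orders sum to 1 (valence 4) → 3 H
Totals → C:6, H:10, I:1, N:1, O:3.
In Hill order: C6H10INO3.

C6H10INO3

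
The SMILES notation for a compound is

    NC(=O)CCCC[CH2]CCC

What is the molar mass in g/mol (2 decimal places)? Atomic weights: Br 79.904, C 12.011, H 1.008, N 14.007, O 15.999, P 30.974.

First, the molecular formula is C9H19NO (counting implicit H from valence).
  C: 9 × 12.011 = 108.099
  H: 19 × 1.008 = 19.152
  N: 1 × 14.007 = 14.007
  O: 1 × 15.999 = 15.999
Sum: 9×12.011 + 19×1.008 + 1×14.007 + 1×15.999 = 157.257 → 157.26 g/mol.

157.26 g/mol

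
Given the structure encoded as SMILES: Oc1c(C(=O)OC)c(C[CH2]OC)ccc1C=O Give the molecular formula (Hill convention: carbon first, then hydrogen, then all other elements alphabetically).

Walk through each heavy atom and fill implicit hydrogens from standard valence (C 4, N 3, O 2, S 2, halogen 1); for lowercase aromatic atoms, an aromatic c carries 1 H when it has two neighbours and 0 H with three, and aromatic n carries 0 H:
  atom 1: O, bond orders sum to 1 (valence 2) → 1 H
  atom 2: aromatic c, 3 neighbours → 0 H
  atom 3: aromatic c, 3 neighbours → 0 H
  atom 4: C, bond orders sum to 4 (valence 4) → 0 H
  atom 5: O, bond orders sum to 2 (valence 2) → 0 H
  atom 6: O, bond orders sum to 2 (valence 2) → 0 H
  atom 7: C, bond orders sum to 1 (valence 4) → 3 H
  atom 8: aromatic c, 3 neighbours → 0 H
  atom 9: C, bond orders sum to 2 (valence 4) → 2 H
  atom 10: C with explicit H count 2
  atom 11: O, bond orders sum to 2 (valence 2) → 0 H
  atom 12: C, bond orders sum to 1 (valence 4) → 3 H
  atom 13: aromatic c, 2 neighbours → 1 H
  atom 14: aromatic c, 2 neighbours → 1 H
  atom 15: aromatic c, 3 neighbours → 0 H
  atom 16: C, bond orders sum to 3 (valence 4) → 1 H
  atom 17: O, bond orders sum to 2 (valence 2) → 0 H
Totals → C:12, H:14, O:5.

C12H14O5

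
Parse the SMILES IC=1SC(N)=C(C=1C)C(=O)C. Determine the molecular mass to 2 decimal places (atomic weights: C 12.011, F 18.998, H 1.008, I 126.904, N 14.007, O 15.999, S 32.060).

281.11 g/mol

First, the molecular formula is C7H8INOS (counting implicit H from valence).
  C: 7 × 12.011 = 84.077
  H: 8 × 1.008 = 8.064
  I: 1 × 126.904 = 126.904
  N: 1 × 14.007 = 14.007
  O: 1 × 15.999 = 15.999
  S: 1 × 32.060 = 32.060
Sum: 7×12.011 + 8×1.008 + 1×126.904 + 1×14.007 + 1×15.999 + 1×32.060 = 281.111 → 281.11 g/mol.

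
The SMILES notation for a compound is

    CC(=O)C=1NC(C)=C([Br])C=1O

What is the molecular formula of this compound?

Walk through each heavy atom and fill implicit hydrogens from standard valence (C 4, N 3, O 2, S 2, halogen 1):
  atom 1: C, bond orders sum to 1 (valence 4) → 3 H
  atom 2: C, bond orders sum to 4 (valence 4) → 0 H
  atom 3: O, bond orders sum to 2 (valence 2) → 0 H
  atom 4: C, bond orders sum to 4 (valence 4) → 0 H
  atom 5: N, bond orders sum to 2 (valence 3) → 1 H
  atom 6: C, bond orders sum to 4 (valence 4) → 0 H
  atom 7: C, bond orders sum to 1 (valence 4) → 3 H
  atom 8: C, bond orders sum to 4 (valence 4) → 0 H
  atom 9: Br with explicit H count 0
  atom 10: C, bond orders sum to 4 (valence 4) → 0 H
  atom 11: O, bond orders sum to 1 (valence 2) → 1 H
Totals → C:7, H:8, Br:1, N:1, O:2.
In Hill order: C7H8BrNO2.

C7H8BrNO2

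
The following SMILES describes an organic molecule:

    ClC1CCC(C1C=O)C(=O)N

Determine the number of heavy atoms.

11

Every atom symbol written in the SMILES (organic subset) is one heavy atom; implicit H are not written.
Heavy atoms by element → C:7, Cl:1, N:1, O:2.
Total: 11.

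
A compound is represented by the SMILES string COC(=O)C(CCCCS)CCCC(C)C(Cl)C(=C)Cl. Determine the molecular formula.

Walk through each heavy atom and fill implicit hydrogens from standard valence (C 4, N 3, O 2, S 2, halogen 1):
  atom 1: C, bond orders sum to 1 (valence 4) → 3 H
  atom 2: O, bond orders sum to 2 (valence 2) → 0 H
  atom 3: C, bond orders sum to 4 (valence 4) → 0 H
  atom 4: O, bond orders sum to 2 (valence 2) → 0 H
  atom 5: C, bond orders sum to 3 (valence 4) → 1 H
  atom 6: C, bond orders sum to 2 (valence 4) → 2 H
  atom 7: C, bond orders sum to 2 (valence 4) → 2 H
  atom 8: C, bond orders sum to 2 (valence 4) → 2 H
  atom 9: C, bond orders sum to 2 (valence 4) → 2 H
  atom 10: S, bond orders sum to 1 (valence 2) → 1 H
  atom 11: C, bond orders sum to 2 (valence 4) → 2 H
  atom 12: C, bond orders sum to 2 (valence 4) → 2 H
  atom 13: C, bond orders sum to 2 (valence 4) → 2 H
  atom 14: C, bond orders sum to 3 (valence 4) → 1 H
  atom 15: C, bond orders sum to 1 (valence 4) → 3 H
  atom 16: C, bond orders sum to 3 (valence 4) → 1 H
  atom 17: Cl (halogen, monovalent) → 0 H
  atom 18: C, bond orders sum to 4 (valence 4) → 0 H
  atom 19: C, bond orders sum to 2 (valence 4) → 2 H
  atom 20: Cl (halogen, monovalent) → 0 H
Totals → C:15, H:26, Cl:2, O:2, S:1.

C15H26Cl2O2S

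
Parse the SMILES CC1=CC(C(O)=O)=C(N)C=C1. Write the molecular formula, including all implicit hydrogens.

Walk through each heavy atom and fill implicit hydrogens from standard valence (C 4, N 3, O 2, S 2, halogen 1):
  atom 1: C, bond orders sum to 1 (valence 4) → 3 H
  atom 2: C, bond orders sum to 4 (valence 4) → 0 H
  atom 3: C, bond orders sum to 3 (valence 4) → 1 H
  atom 4: C, bond orders sum to 4 (valence 4) → 0 H
  atom 5: C, bond orders sum to 4 (valence 4) → 0 H
  atom 6: O, bond orders sum to 1 (valence 2) → 1 H
  atom 7: O, bond orders sum to 2 (valence 2) → 0 H
  atom 8: C, bond orders sum to 4 (valence 4) → 0 H
  atom 9: N, bond orders sum to 1 (valence 3) → 2 H
  atom 10: C, bond orders sum to 3 (valence 4) → 1 H
  atom 11: C, bond orders sum to 3 (valence 4) → 1 H
Totals → C:8, H:9, N:1, O:2.

C8H9NO2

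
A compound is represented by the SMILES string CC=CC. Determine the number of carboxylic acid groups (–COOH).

0

Scan the SMILES for the carboxylic acid motif — none present.
Groups that are present: 1 alkene.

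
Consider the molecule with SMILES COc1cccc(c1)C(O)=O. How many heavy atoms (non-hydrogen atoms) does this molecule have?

Every atom symbol written in the SMILES (organic subset) is one heavy atom; implicit H are not written.
Heavy atoms by element → C:8, O:3.
Total: 11.

11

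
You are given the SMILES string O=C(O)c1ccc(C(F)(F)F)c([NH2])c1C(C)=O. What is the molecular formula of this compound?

C10H8F3NO3

Walk through each heavy atom and fill implicit hydrogens from standard valence (C 4, N 3, O 2, S 2, halogen 1); for lowercase aromatic atoms, an aromatic c carries 1 H when it has two neighbours and 0 H with three, and aromatic n carries 0 H:
  atom 1: O, bond orders sum to 2 (valence 2) → 0 H
  atom 2: C, bond orders sum to 4 (valence 4) → 0 H
  atom 3: O, bond orders sum to 1 (valence 2) → 1 H
  atom 4: aromatic c, 3 neighbours → 0 H
  atom 5: aromatic c, 2 neighbours → 1 H
  atom 6: aromatic c, 2 neighbours → 1 H
  atom 7: aromatic c, 3 neighbours → 0 H
  atom 8: C, bond orders sum to 4 (valence 4) → 0 H
  atom 9: F (halogen, monovalent) → 0 H
  atom 10: F (halogen, monovalent) → 0 H
  atom 11: F (halogen, monovalent) → 0 H
  atom 12: aromatic c, 3 neighbours → 0 H
  atom 13: N with explicit H count 2
  atom 14: aromatic c, 3 neighbours → 0 H
  atom 15: C, bond orders sum to 4 (valence 4) → 0 H
  atom 16: C, bond orders sum to 1 (valence 4) → 3 H
  atom 17: O, bond orders sum to 2 (valence 2) → 0 H
Totals → C:10, H:8, F:3, N:1, O:3.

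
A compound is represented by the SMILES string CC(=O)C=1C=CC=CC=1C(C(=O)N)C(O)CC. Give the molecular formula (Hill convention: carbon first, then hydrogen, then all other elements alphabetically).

Walk through each heavy atom and fill implicit hydrogens from standard valence (C 4, N 3, O 2, S 2, halogen 1):
  atom 1: C, bond orders sum to 1 (valence 4) → 3 H
  atom 2: C, bond orders sum to 4 (valence 4) → 0 H
  atom 3: O, bond orders sum to 2 (valence 2) → 0 H
  atom 4: C, bond orders sum to 4 (valence 4) → 0 H
  atom 5: C, bond orders sum to 3 (valence 4) → 1 H
  atom 6: C, bond orders sum to 3 (valence 4) → 1 H
  atom 7: C, bond orders sum to 3 (valence 4) → 1 H
  atom 8: C, bond orders sum to 3 (valence 4) → 1 H
  atom 9: C, bond orders sum to 4 (valence 4) → 0 H
  atom 10: C, bond orders sum to 3 (valence 4) → 1 H
  atom 11: C, bond orders sum to 4 (valence 4) → 0 H
  atom 12: O, bond orders sum to 2 (valence 2) → 0 H
  atom 13: N, bond orders sum to 1 (valence 3) → 2 H
  atom 14: C, bond orders sum to 3 (valence 4) → 1 H
  atom 15: O, bond orders sum to 1 (valence 2) → 1 H
  atom 16: C, bond orders sum to 2 (valence 4) → 2 H
  atom 17: C, bond orders sum to 1 (valence 4) → 3 H
Totals → C:13, H:17, N:1, O:3.
In Hill order: C13H17NO3.

C13H17NO3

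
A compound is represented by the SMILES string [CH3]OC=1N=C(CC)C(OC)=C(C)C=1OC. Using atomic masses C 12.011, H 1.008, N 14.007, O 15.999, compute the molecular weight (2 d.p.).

First, the molecular formula is C11H17NO3 (counting implicit H from valence).
  C: 11 × 12.011 = 132.121
  H: 17 × 1.008 = 17.136
  N: 1 × 14.007 = 14.007
  O: 3 × 15.999 = 47.997
Sum: 11×12.011 + 17×1.008 + 1×14.007 + 3×15.999 = 211.261 → 211.26 g/mol.

211.26 g/mol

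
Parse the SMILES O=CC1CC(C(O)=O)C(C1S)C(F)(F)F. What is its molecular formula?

Walk through each heavy atom and fill implicit hydrogens from standard valence (C 4, N 3, O 2, S 2, halogen 1):
  atom 1: O, bond orders sum to 2 (valence 2) → 0 H
  atom 2: C, bond orders sum to 3 (valence 4) → 1 H
  atom 3: C, bond orders sum to 3 (valence 4) → 1 H
  atom 4: C, bond orders sum to 2 (valence 4) → 2 H
  atom 5: C, bond orders sum to 3 (valence 4) → 1 H
  atom 6: C, bond orders sum to 4 (valence 4) → 0 H
  atom 7: O, bond orders sum to 1 (valence 2) → 1 H
  atom 8: O, bond orders sum to 2 (valence 2) → 0 H
  atom 9: C, bond orders sum to 3 (valence 4) → 1 H
  atom 10: C, bond orders sum to 3 (valence 4) → 1 H
  atom 11: S, bond orders sum to 1 (valence 2) → 1 H
  atom 12: C, bond orders sum to 4 (valence 4) → 0 H
  atom 13: F (halogen, monovalent) → 0 H
  atom 14: F (halogen, monovalent) → 0 H
  atom 15: F (halogen, monovalent) → 0 H
Totals → C:8, H:9, F:3, O:3, S:1.
In Hill order: C8H9F3O3S.

C8H9F3O3S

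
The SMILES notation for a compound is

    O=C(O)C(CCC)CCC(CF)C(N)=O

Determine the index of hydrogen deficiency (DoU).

2

Degree of unsaturation = (number of rings) + (number of π bonds).
Ring closures in the SMILES: 0.
π bonds: 2 double bonds (each 1 DoU) → 2 DoU from unsaturation.
Total DoU = 0 + 2 = 2.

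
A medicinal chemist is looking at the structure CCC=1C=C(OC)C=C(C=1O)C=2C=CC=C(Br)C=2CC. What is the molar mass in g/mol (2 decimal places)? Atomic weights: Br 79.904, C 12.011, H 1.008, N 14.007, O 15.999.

First, the molecular formula is C17H19BrO2 (counting implicit H from valence).
  Br: 1 × 79.904 = 79.904
  C: 17 × 12.011 = 204.187
  H: 19 × 1.008 = 19.152
  O: 2 × 15.999 = 31.998
Sum: 1×79.904 + 17×12.011 + 19×1.008 + 2×15.999 = 335.241 → 335.24 g/mol.

335.24 g/mol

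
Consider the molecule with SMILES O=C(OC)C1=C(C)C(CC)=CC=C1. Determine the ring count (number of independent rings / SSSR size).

1

In SMILES, each pair of matching ring-closure digits denotes one ring-closing bond; the number of such bonds equals the number of independent rings.
Ring-closure bonds here: 1.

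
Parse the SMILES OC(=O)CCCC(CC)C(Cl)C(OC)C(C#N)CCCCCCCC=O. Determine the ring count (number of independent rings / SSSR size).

0

In SMILES, each pair of matching ring-closure digits denotes one ring-closing bond; the number of such bonds equals the number of independent rings.
Ring-closure bonds here: 0.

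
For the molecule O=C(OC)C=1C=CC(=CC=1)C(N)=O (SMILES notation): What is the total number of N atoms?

Scan the SMILES for N atoms (remember two-letter symbols like Cl and Br are single atoms).
Nitrogen count: 1.

1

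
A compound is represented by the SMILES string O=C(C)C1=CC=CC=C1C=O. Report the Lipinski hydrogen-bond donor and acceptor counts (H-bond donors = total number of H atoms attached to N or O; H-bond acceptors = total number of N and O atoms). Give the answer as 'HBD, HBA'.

0, 2

Donors: find every N or O and count the H atoms it carries.
  atom 1 (O): bond orders sum to 2 → 0 H
  atom 11 (O): bond orders sum to 2 → 0 H
Lipinski HBD = 0.
Acceptors: N atoms = 0, O atoms = 2 → HBA = 2.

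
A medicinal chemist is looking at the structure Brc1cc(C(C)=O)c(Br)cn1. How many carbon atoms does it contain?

Count every carbon token in the SMILES (each C, including those in ring-closure positions and inside branches).
Carbon count: 7.

7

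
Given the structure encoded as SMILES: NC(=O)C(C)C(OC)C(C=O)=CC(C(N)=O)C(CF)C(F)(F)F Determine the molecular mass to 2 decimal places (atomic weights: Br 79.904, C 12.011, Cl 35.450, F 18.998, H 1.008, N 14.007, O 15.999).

342.29 g/mol

First, the molecular formula is C13H18F4N2O4 (counting implicit H from valence).
  C: 13 × 12.011 = 156.143
  F: 4 × 18.998 = 75.992
  H: 18 × 1.008 = 18.144
  N: 2 × 14.007 = 28.014
  O: 4 × 15.999 = 63.996
Sum: 13×12.011 + 4×18.998 + 18×1.008 + 2×14.007 + 4×15.999 = 342.289 → 342.29 g/mol.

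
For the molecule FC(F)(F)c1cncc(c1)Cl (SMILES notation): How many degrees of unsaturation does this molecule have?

Molecular formula: C6H3ClF3N.
DoU = (2C + 2 + N − H − X) / 2, where X is the halogen count and O/S are ignored.
    = (2·6 + 2 + 1 − 3 − 4) / 2 = 8 / 2 = 4.

4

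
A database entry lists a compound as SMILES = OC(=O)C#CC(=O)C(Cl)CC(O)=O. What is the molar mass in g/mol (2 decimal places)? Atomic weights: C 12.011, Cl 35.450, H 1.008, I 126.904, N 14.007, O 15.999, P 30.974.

204.56 g/mol

First, the molecular formula is C7H5ClO5 (counting implicit H from valence).
  C: 7 × 12.011 = 84.077
  Cl: 1 × 35.450 = 35.450
  H: 5 × 1.008 = 5.040
  O: 5 × 15.999 = 79.995
Sum: 7×12.011 + 1×35.450 + 5×1.008 + 5×15.999 = 204.562 → 204.56 g/mol.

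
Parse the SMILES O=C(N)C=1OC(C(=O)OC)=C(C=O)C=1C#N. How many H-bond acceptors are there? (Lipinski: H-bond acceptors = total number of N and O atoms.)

N atoms: 2; O atoms: 5.
Lipinski HBA = 2 + 5 = 7.

7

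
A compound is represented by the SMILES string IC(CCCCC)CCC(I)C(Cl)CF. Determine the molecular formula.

C11H20ClFI2

Walk through each heavy atom and fill implicit hydrogens from standard valence (C 4, N 3, O 2, S 2, halogen 1):
  atom 1: I (halogen, monovalent) → 0 H
  atom 2: C, bond orders sum to 3 (valence 4) → 1 H
  atom 3: C, bond orders sum to 2 (valence 4) → 2 H
  atom 4: C, bond orders sum to 2 (valence 4) → 2 H
  atom 5: C, bond orders sum to 2 (valence 4) → 2 H
  atom 6: C, bond orders sum to 2 (valence 4) → 2 H
  atom 7: C, bond orders sum to 1 (valence 4) → 3 H
  atom 8: C, bond orders sum to 2 (valence 4) → 2 H
  atom 9: C, bond orders sum to 2 (valence 4) → 2 H
  atom 10: C, bond orders sum to 3 (valence 4) → 1 H
  atom 11: I (halogen, monovalent) → 0 H
  atom 12: C, bond orders sum to 3 (valence 4) → 1 H
  atom 13: Cl (halogen, monovalent) → 0 H
  atom 14: C, bond orders sum to 2 (valence 4) → 2 H
  atom 15: F (halogen, monovalent) → 0 H
Totals → C:11, H:20, Cl:1, F:1, I:2.
In Hill order: C11H20ClFI2.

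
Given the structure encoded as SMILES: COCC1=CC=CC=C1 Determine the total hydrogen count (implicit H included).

10

Walk through each heavy atom and fill implicit hydrogens from standard valence (C 4, N 3, O 2, S 2, halogen 1):
  atom 1: C, bond orders sum to 1 (valence 4) → 3 H
  atom 2: O, bond orders sum to 2 (valence 2) → 0 H
  atom 3: C, bond orders sum to 2 (valence 4) → 2 H
  atom 4: C, bond orders sum to 4 (valence 4) → 0 H
  atom 5: C, bond orders sum to 3 (valence 4) → 1 H
  atom 6: C, bond orders sum to 3 (valence 4) → 1 H
  atom 7: C, bond orders sum to 3 (valence 4) → 1 H
  atom 8: C, bond orders sum to 3 (valence 4) → 1 H
  atom 9: C, bond orders sum to 3 (valence 4) → 1 H
Total hydrogens: 10.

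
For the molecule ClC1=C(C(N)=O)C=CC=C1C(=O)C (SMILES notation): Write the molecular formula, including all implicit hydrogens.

C9H8ClNO2

Walk through each heavy atom and fill implicit hydrogens from standard valence (C 4, N 3, O 2, S 2, halogen 1):
  atom 1: Cl (halogen, monovalent) → 0 H
  atom 2: C, bond orders sum to 4 (valence 4) → 0 H
  atom 3: C, bond orders sum to 4 (valence 4) → 0 H
  atom 4: C, bond orders sum to 4 (valence 4) → 0 H
  atom 5: N, bond orders sum to 1 (valence 3) → 2 H
  atom 6: O, bond orders sum to 2 (valence 2) → 0 H
  atom 7: C, bond orders sum to 3 (valence 4) → 1 H
  atom 8: C, bond orders sum to 3 (valence 4) → 1 H
  atom 9: C, bond orders sum to 3 (valence 4) → 1 H
  atom 10: C, bond orders sum to 4 (valence 4) → 0 H
  atom 11: C, bond orders sum to 4 (valence 4) → 0 H
  atom 12: O, bond orders sum to 2 (valence 2) → 0 H
  atom 13: C, bond orders sum to 1 (valence 4) → 3 H
Totals → C:9, H:8, Cl:1, N:1, O:2.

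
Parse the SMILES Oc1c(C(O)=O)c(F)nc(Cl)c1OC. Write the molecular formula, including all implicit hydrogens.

Walk through each heavy atom and fill implicit hydrogens from standard valence (C 4, N 3, O 2, S 2, halogen 1); for lowercase aromatic atoms, an aromatic c carries 1 H when it has two neighbours and 0 H with three, and aromatic n carries 0 H:
  atom 1: O, bond orders sum to 1 (valence 2) → 1 H
  atom 2: aromatic c, 3 neighbours → 0 H
  atom 3: aromatic c, 3 neighbours → 0 H
  atom 4: C, bond orders sum to 4 (valence 4) → 0 H
  atom 5: O, bond orders sum to 1 (valence 2) → 1 H
  atom 6: O, bond orders sum to 2 (valence 2) → 0 H
  atom 7: aromatic c, 3 neighbours → 0 H
  atom 8: F (halogen, monovalent) → 0 H
  atom 9: aromatic n, 2 neighbours → 0 H
  atom 10: aromatic c, 3 neighbours → 0 H
  atom 11: Cl (halogen, monovalent) → 0 H
  atom 12: aromatic c, 3 neighbours → 0 H
  atom 13: O, bond orders sum to 2 (valence 2) → 0 H
  atom 14: C, bond orders sum to 1 (valence 4) → 3 H
Totals → C:7, H:5, Cl:1, F:1, N:1, O:4.

C7H5ClFNO4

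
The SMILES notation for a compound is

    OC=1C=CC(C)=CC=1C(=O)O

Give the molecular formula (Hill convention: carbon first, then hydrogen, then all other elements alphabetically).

Walk through each heavy atom and fill implicit hydrogens from standard valence (C 4, N 3, O 2, S 2, halogen 1):
  atom 1: O, bond orders sum to 1 (valence 2) → 1 H
  atom 2: C, bond orders sum to 4 (valence 4) → 0 H
  atom 3: C, bond orders sum to 3 (valence 4) → 1 H
  atom 4: C, bond orders sum to 3 (valence 4) → 1 H
  atom 5: C, bond orders sum to 4 (valence 4) → 0 H
  atom 6: C, bond orders sum to 1 (valence 4) → 3 H
  atom 7: C, bond orders sum to 3 (valence 4) → 1 H
  atom 8: C, bond orders sum to 4 (valence 4) → 0 H
  atom 9: C, bond orders sum to 4 (valence 4) → 0 H
  atom 10: O, bond orders sum to 2 (valence 2) → 0 H
  atom 11: O, bond orders sum to 1 (valence 2) → 1 H
Totals → C:8, H:8, O:3.

C8H8O3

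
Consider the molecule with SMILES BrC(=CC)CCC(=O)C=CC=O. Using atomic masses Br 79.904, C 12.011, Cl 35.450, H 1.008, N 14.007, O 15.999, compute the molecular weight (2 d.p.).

231.09 g/mol

First, the molecular formula is C9H11BrO2 (counting implicit H from valence).
  Br: 1 × 79.904 = 79.904
  C: 9 × 12.011 = 108.099
  H: 11 × 1.008 = 11.088
  O: 2 × 15.999 = 31.998
Sum: 1×79.904 + 9×12.011 + 11×1.008 + 2×15.999 = 231.089 → 231.09 g/mol.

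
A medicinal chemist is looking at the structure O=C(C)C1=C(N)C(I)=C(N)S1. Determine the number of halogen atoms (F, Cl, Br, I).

Halogen atoms appear at heavy-atom position 8 (1×I).
Other groups present: 1 ketone, 2 primary amine.
Halogen count: 1.

1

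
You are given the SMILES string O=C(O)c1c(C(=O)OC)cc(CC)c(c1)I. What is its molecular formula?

C11H11IO4

Walk through each heavy atom and fill implicit hydrogens from standard valence (C 4, N 3, O 2, S 2, halogen 1); for lowercase aromatic atoms, an aromatic c carries 1 H when it has two neighbours and 0 H with three, and aromatic n carries 0 H:
  atom 1: O, bond orders sum to 2 (valence 2) → 0 H
  atom 2: C, bond orders sum to 4 (valence 4) → 0 H
  atom 3: O, bond orders sum to 1 (valence 2) → 1 H
  atom 4: aromatic c, 3 neighbours → 0 H
  atom 5: aromatic c, 3 neighbours → 0 H
  atom 6: C, bond orders sum to 4 (valence 4) → 0 H
  atom 7: O, bond orders sum to 2 (valence 2) → 0 H
  atom 8: O, bond orders sum to 2 (valence 2) → 0 H
  atom 9: C, bond orders sum to 1 (valence 4) → 3 H
  atom 10: aromatic c, 2 neighbours → 1 H
  atom 11: aromatic c, 3 neighbours → 0 H
  atom 12: C, bond orders sum to 2 (valence 4) → 2 H
  atom 13: C, bond orders sum to 1 (valence 4) → 3 H
  atom 14: aromatic c, 3 neighbours → 0 H
  atom 15: aromatic c, 2 neighbours → 1 H
  atom 16: I (halogen, monovalent) → 0 H
Totals → C:11, H:11, I:1, O:4.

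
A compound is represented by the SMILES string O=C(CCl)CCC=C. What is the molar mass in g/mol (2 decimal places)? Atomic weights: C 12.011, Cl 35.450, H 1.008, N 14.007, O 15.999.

First, the molecular formula is C6H9ClO (counting implicit H from valence).
  C: 6 × 12.011 = 72.066
  Cl: 1 × 35.450 = 35.450
  H: 9 × 1.008 = 9.072
  O: 1 × 15.999 = 15.999
Sum: 6×12.011 + 1×35.450 + 9×1.008 + 1×15.999 = 132.587 → 132.59 g/mol.

132.59 g/mol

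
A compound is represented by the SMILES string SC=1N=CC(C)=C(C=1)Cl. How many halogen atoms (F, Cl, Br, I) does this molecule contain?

1

Halogen atoms appear at heavy-atom position 9 (1×Cl).
Other groups present: 1 thiol.
Halogen count: 1.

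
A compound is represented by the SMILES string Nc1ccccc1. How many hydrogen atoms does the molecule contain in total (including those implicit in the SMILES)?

Walk through each heavy atom and fill implicit hydrogens from standard valence (C 4, N 3, O 2, S 2, halogen 1); for lowercase aromatic atoms, an aromatic c carries 1 H when it has two neighbours and 0 H with three, and aromatic n carries 0 H:
  atom 1: N, bond orders sum to 1 (valence 3) → 2 H
  atom 2: aromatic c, 3 neighbours → 0 H
  atom 3: aromatic c, 2 neighbours → 1 H
  atom 4: aromatic c, 2 neighbours → 1 H
  atom 5: aromatic c, 2 neighbours → 1 H
  atom 6: aromatic c, 2 neighbours → 1 H
  atom 7: aromatic c, 2 neighbours → 1 H
Total hydrogens: 7.

7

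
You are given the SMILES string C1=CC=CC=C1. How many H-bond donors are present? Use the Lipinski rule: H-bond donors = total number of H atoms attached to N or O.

0

Donors: find every N or O and count the H atoms it carries.
  (no N or O atoms present)
Lipinski HBD = 0.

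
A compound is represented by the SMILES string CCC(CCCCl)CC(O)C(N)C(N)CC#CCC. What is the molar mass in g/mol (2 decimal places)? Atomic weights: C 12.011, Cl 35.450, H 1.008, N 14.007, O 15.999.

288.86 g/mol

First, the molecular formula is C15H29ClN2O (counting implicit H from valence).
  C: 15 × 12.011 = 180.165
  Cl: 1 × 35.450 = 35.450
  H: 29 × 1.008 = 29.232
  N: 2 × 14.007 = 28.014
  O: 1 × 15.999 = 15.999
Sum: 15×12.011 + 1×35.450 + 29×1.008 + 2×14.007 + 1×15.999 = 288.860 → 288.86 g/mol.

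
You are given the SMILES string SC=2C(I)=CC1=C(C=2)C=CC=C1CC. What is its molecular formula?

Walk through each heavy atom and fill implicit hydrogens from standard valence (C 4, N 3, O 2, S 2, halogen 1):
  atom 1: S, bond orders sum to 1 (valence 2) → 1 H
  atom 2: C, bond orders sum to 4 (valence 4) → 0 H
  atom 3: C, bond orders sum to 4 (valence 4) → 0 H
  atom 4: I (halogen, monovalent) → 0 H
  atom 5: C, bond orders sum to 3 (valence 4) → 1 H
  atom 6: C, bond orders sum to 4 (valence 4) → 0 H
  atom 7: C, bond orders sum to 4 (valence 4) → 0 H
  atom 8: C, bond orders sum to 3 (valence 4) → 1 H
  atom 9: C, bond orders sum to 3 (valence 4) → 1 H
  atom 10: C, bond orders sum to 3 (valence 4) → 1 H
  atom 11: C, bond orders sum to 3 (valence 4) → 1 H
  atom 12: C, bond orders sum to 4 (valence 4) → 0 H
  atom 13: C, bond orders sum to 2 (valence 4) → 2 H
  atom 14: C, bond orders sum to 1 (valence 4) → 3 H
Totals → C:12, H:11, I:1, S:1.
In Hill order: C12H11IS.

C12H11IS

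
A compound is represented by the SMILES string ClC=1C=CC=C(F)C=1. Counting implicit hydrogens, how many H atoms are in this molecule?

4

Walk through each heavy atom and fill implicit hydrogens from standard valence (C 4, N 3, O 2, S 2, halogen 1):
  atom 1: Cl (halogen, monovalent) → 0 H
  atom 2: C, bond orders sum to 4 (valence 4) → 0 H
  atom 3: C, bond orders sum to 3 (valence 4) → 1 H
  atom 4: C, bond orders sum to 3 (valence 4) → 1 H
  atom 5: C, bond orders sum to 3 (valence 4) → 1 H
  atom 6: C, bond orders sum to 4 (valence 4) → 0 H
  atom 7: F (halogen, monovalent) → 0 H
  atom 8: C, bond orders sum to 3 (valence 4) → 1 H
Total hydrogens: 4.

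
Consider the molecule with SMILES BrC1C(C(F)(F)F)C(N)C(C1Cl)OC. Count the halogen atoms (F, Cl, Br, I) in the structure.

5

Halogen atoms appear at heavy-atom positions 1, 5, 6, 7, 12 (1×Br, 1×Cl, 3×F).
Other groups present: 1 ether, 1 primary amine.
Halogen count: 5.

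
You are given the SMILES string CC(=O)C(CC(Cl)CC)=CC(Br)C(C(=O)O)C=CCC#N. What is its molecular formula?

Walk through each heavy atom and fill implicit hydrogens from standard valence (C 4, N 3, O 2, S 2, halogen 1):
  atom 1: C, bond orders sum to 1 (valence 4) → 3 H
  atom 2: C, bond orders sum to 4 (valence 4) → 0 H
  atom 3: O, bond orders sum to 2 (valence 2) → 0 H
  atom 4: C, bond orders sum to 4 (valence 4) → 0 H
  atom 5: C, bond orders sum to 2 (valence 4) → 2 H
  atom 6: C, bond orders sum to 3 (valence 4) → 1 H
  atom 7: Cl (halogen, monovalent) → 0 H
  atom 8: C, bond orders sum to 2 (valence 4) → 2 H
  atom 9: C, bond orders sum to 1 (valence 4) → 3 H
  atom 10: C, bond orders sum to 3 (valence 4) → 1 H
  atom 11: C, bond orders sum to 3 (valence 4) → 1 H
  atom 12: Br (halogen, monovalent) → 0 H
  atom 13: C, bond orders sum to 3 (valence 4) → 1 H
  atom 14: C, bond orders sum to 4 (valence 4) → 0 H
  atom 15: O, bond orders sum to 2 (valence 2) → 0 H
  atom 16: O, bond orders sum to 1 (valence 2) → 1 H
  atom 17: C, bond orders sum to 3 (valence 4) → 1 H
  atom 18: C, bond orders sum to 3 (valence 4) → 1 H
  atom 19: C, bond orders sum to 2 (valence 4) → 2 H
  atom 20: C, bond orders sum to 4 (valence 4) → 0 H
  atom 21: N, bond orders sum to 3 (valence 3) → 0 H
Totals → C:15, H:19, Br:1, Cl:1, N:1, O:3.
In Hill order: C15H19BrClNO3.

C15H19BrClNO3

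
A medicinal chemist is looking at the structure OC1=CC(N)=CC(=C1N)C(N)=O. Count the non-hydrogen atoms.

12

Every atom symbol written in the SMILES (organic subset) is one heavy atom; implicit H are not written.
Heavy atoms by element → C:7, N:3, O:2.
Total: 12.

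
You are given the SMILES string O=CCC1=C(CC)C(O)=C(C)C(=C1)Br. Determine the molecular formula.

C11H13BrO2

Walk through each heavy atom and fill implicit hydrogens from standard valence (C 4, N 3, O 2, S 2, halogen 1):
  atom 1: O, bond orders sum to 2 (valence 2) → 0 H
  atom 2: C, bond orders sum to 3 (valence 4) → 1 H
  atom 3: C, bond orders sum to 2 (valence 4) → 2 H
  atom 4: C, bond orders sum to 4 (valence 4) → 0 H
  atom 5: C, bond orders sum to 4 (valence 4) → 0 H
  atom 6: C, bond orders sum to 2 (valence 4) → 2 H
  atom 7: C, bond orders sum to 1 (valence 4) → 3 H
  atom 8: C, bond orders sum to 4 (valence 4) → 0 H
  atom 9: O, bond orders sum to 1 (valence 2) → 1 H
  atom 10: C, bond orders sum to 4 (valence 4) → 0 H
  atom 11: C, bond orders sum to 1 (valence 4) → 3 H
  atom 12: C, bond orders sum to 4 (valence 4) → 0 H
  atom 13: C, bond orders sum to 3 (valence 4) → 1 H
  atom 14: Br (halogen, monovalent) → 0 H
Totals → C:11, H:13, Br:1, O:2.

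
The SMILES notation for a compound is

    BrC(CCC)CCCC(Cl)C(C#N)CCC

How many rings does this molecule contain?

In SMILES, each pair of matching ring-closure digits denotes one ring-closing bond; the number of such bonds equals the number of independent rings.
Ring-closure bonds here: 0.

0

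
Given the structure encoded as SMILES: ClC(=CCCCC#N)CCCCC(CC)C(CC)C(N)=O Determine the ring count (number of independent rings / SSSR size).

In SMILES, each pair of matching ring-closure digits denotes one ring-closing bond; the number of such bonds equals the number of independent rings.
Ring-closure bonds here: 0.

0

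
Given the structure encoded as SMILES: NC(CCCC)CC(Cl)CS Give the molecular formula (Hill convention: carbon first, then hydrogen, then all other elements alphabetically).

C8H18ClNS

Walk through each heavy atom and fill implicit hydrogens from standard valence (C 4, N 3, O 2, S 2, halogen 1):
  atom 1: N, bond orders sum to 1 (valence 3) → 2 H
  atom 2: C, bond orders sum to 3 (valence 4) → 1 H
  atom 3: C, bond orders sum to 2 (valence 4) → 2 H
  atom 4: C, bond orders sum to 2 (valence 4) → 2 H
  atom 5: C, bond orders sum to 2 (valence 4) → 2 H
  atom 6: C, bond orders sum to 1 (valence 4) → 3 H
  atom 7: C, bond orders sum to 2 (valence 4) → 2 H
  atom 8: C, bond orders sum to 3 (valence 4) → 1 H
  atom 9: Cl (halogen, monovalent) → 0 H
  atom 10: C, bond orders sum to 2 (valence 4) → 2 H
  atom 11: S, bond orders sum to 1 (valence 2) → 1 H
Totals → C:8, H:18, Cl:1, N:1, S:1.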